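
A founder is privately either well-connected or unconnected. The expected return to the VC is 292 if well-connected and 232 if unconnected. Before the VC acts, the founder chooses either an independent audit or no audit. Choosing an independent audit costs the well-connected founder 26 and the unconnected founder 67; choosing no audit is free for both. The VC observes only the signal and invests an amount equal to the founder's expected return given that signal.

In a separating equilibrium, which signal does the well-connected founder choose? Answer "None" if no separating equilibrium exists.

Try well-connected → audit, unconnected → no audit:
  Under separation the VC infers type exactly: audit → well-connected (pays 292), no audit → unconnected (pays 232).
  Well-connected: audit gives 292 − 26 = 266; no audit gives 232 − 0 = 232. No deviation. ✓
  Unconnected: no audit gives 232 − 0 = 232; audit gives 292 − 67 = 225. No deviation. ✓
Both hold — the well-connected type sends audit.

audit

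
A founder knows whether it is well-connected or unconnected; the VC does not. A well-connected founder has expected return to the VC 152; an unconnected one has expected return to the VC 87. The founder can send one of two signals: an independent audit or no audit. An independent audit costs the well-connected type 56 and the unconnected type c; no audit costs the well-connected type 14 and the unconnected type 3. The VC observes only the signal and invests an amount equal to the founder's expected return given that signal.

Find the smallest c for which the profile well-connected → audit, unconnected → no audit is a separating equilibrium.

68

Under separation: audit → well-connected (pays 152); no audit → unconnected (pays 87).
Well-connected: 152 − 56 = 96 ≥ 87 − 14 = 73. Holds regardless of c. ✓
Unconnected: 87 − 3 ≥ 152 − c, so c ≥ 152 − 84 = 68.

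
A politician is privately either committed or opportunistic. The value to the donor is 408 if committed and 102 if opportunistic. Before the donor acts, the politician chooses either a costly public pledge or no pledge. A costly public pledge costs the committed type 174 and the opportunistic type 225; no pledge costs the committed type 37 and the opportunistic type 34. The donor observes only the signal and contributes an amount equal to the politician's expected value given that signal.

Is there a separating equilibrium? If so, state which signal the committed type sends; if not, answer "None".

Try committed → pledge, opportunistic → no pledge:
  If types separate, pledge earns payment 408 and no pledge earns 102.
  Committed: pledge gives 408 − 174 = 234; no pledge gives 102 − 37 = 65. No deviation. ✓
  Opportunistic: no pledge gives 102 − 34 = 68; pledge gives 408 − 225 = 183. Would deviate. ✗
Try committed → no pledge, opportunistic → pledge:
  If types separate, no pledge earns payment 408 and pledge earns 102.
  Committed: no pledge gives 408 − 37 = 371; pledge gives 102 − 174 = -72. No deviation. ✓
  Opportunistic: pledge gives 102 − 225 = -123; no pledge gives 408 − 34 = 374. Would deviate. ✗
Neither assignment is incentive-compatible.

None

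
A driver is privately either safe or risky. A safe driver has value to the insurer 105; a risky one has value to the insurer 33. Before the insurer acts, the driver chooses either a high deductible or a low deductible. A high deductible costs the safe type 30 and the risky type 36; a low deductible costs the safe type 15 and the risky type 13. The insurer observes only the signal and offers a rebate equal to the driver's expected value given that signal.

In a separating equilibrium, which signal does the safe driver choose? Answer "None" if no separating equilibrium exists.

Try safe → high deductible, risky → low deductible:
  If types separate, high deductible earns payment 105 and low deductible earns 33.
  Safe: high deductible gives 105 − 30 = 75; low deductible gives 33 − 15 = 18. No deviation. ✓
  Risky: low deductible gives 33 − 13 = 20; high deductible gives 105 − 36 = 69. Would deviate. ✗
Try safe → low deductible, risky → high deductible:
  If types separate, low deductible earns payment 105 and high deductible earns 33.
  Safe: low deductible gives 105 − 15 = 90; high deductible gives 33 − 30 = 3. No deviation. ✓
  Risky: high deductible gives 33 − 36 = -3; low deductible gives 105 − 13 = 92. Would deviate. ✗
Neither assignment is incentive-compatible.

None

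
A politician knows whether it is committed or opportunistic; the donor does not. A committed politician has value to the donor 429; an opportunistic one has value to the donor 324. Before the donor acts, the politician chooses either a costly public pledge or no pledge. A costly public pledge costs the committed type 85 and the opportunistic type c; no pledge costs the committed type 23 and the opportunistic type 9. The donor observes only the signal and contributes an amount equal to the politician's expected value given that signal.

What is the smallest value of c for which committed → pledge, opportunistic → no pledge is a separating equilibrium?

114

Under separation: pledge → committed (pays 429); no pledge → opportunistic (pays 324).
Committed: 429 − 85 = 344 ≥ 324 − 23 = 301. Holds regardless of c. ✓
Opportunistic: 324 − 9 ≥ 429 − c, so c ≥ 429 − 315 = 114.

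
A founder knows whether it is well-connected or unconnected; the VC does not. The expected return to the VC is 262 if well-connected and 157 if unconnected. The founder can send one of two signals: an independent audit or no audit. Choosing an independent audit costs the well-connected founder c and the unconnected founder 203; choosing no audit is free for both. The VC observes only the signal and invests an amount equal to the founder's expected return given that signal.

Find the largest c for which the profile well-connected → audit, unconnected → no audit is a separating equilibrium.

105

Under separation: audit → well-connected (pays 262); no audit → unconnected (pays 157).
Unconnected: 157 − 0 = 157 ≥ 262 − 203 = 59. Holds regardless of c. ✓
Well-connected: 262 − c ≥ 157 − 0, so c ≤ 262 − 157 = 105.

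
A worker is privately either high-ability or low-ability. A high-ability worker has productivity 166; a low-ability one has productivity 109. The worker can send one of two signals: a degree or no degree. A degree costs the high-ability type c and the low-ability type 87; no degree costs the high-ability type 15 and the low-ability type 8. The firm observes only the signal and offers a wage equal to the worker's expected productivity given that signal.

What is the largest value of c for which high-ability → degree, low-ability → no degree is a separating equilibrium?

Under separation: degree → high-ability (pays 166); no degree → low-ability (pays 109).
Low-ability: 109 − 8 = 101 ≥ 166 − 87 = 79. Holds regardless of c. ✓
High-ability: 166 − c ≥ 109 − 15, so c ≤ 166 − 94 = 72.

72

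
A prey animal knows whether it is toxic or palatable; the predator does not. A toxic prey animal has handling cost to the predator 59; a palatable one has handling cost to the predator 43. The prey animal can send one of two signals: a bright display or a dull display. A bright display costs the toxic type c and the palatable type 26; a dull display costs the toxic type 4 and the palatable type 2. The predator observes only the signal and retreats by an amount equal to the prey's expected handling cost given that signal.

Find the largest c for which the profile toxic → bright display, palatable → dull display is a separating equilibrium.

20

Under separation: bright display → toxic (pays 59); dull display → palatable (pays 43).
Palatable: 43 − 2 = 41 ≥ 59 − 26 = 33. Holds regardless of c. ✓
Toxic: 59 − c ≥ 43 − 4, so c ≤ 59 − 39 = 20.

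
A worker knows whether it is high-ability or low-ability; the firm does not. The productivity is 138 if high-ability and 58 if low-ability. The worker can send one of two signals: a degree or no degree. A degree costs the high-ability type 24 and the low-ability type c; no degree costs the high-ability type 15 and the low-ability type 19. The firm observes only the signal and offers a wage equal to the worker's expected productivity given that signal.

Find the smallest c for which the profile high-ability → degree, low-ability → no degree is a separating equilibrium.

99

Under separation: degree → high-ability (pays 138); no degree → low-ability (pays 58).
High-ability: 138 − 24 = 114 ≥ 58 − 15 = 43. Holds regardless of c. ✓
Low-ability: 58 − 19 ≥ 138 − c, so c ≥ 138 − 39 = 99.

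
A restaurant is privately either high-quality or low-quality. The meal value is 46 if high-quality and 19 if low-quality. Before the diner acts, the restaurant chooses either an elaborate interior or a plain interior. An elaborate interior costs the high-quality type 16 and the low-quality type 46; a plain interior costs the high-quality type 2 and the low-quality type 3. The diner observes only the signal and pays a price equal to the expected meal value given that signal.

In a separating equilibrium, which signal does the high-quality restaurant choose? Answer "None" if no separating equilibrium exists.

Try high-quality → elaborate interior, low-quality → plain interior:
  Under separation the diner infers type exactly: elaborate interior → high-quality (pays 46), plain interior → low-quality (pays 19).
  High-quality: elaborate interior gives 46 − 16 = 30; plain interior gives 19 − 2 = 17. No deviation. ✓
  Low-quality: plain interior gives 19 − 3 = 16; elaborate interior gives 46 − 46 = 0. No deviation. ✓
Both hold — the high-quality type sends elaborate interior.

elaborate interior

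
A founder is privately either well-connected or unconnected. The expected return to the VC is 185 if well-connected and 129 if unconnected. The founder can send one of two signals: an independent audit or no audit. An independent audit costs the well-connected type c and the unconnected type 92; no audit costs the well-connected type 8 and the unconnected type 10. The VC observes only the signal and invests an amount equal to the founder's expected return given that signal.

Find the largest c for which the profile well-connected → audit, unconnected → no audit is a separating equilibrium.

64

Under separation: audit → well-connected (pays 185); no audit → unconnected (pays 129).
Unconnected: 129 − 10 = 119 ≥ 185 − 92 = 93. Holds regardless of c. ✓
Well-connected: 185 − c ≥ 129 − 8, so c ≤ 185 − 121 = 64.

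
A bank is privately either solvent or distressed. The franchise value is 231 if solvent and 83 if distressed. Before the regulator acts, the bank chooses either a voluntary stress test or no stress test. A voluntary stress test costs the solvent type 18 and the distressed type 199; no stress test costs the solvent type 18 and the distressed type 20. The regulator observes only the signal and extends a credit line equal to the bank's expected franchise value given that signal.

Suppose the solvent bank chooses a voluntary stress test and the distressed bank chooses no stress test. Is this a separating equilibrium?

Yes

Under separation the regulator infers type exactly: stress test → solvent (pays 231), no stress test → distressed (pays 83).
Solvent: stress test gives 231 − 18 = 213; no stress test gives 83 − 18 = 65. No deviation. ✓
Distressed: no stress test gives 83 − 20 = 63; stress test gives 231 − 199 = 32. No deviation. ✓
Neither type gains from mimicking the other.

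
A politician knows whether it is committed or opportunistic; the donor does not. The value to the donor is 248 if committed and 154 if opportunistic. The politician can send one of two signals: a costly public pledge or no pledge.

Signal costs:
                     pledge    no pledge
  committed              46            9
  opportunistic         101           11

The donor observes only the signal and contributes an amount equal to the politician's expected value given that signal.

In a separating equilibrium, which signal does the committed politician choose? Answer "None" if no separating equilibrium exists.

None

Try committed → pledge, opportunistic → no pledge:
  If types separate, pledge earns payment 248 and no pledge earns 154.
  Committed: pledge gives 248 − 46 = 202; no pledge gives 154 − 9 = 145. No deviation. ✓
  Opportunistic: no pledge gives 154 − 11 = 143; pledge gives 248 − 101 = 147. Would deviate. ✗
Try committed → no pledge, opportunistic → pledge:
  If types separate, no pledge earns payment 248 and pledge earns 154.
  Committed: no pledge gives 248 − 9 = 239; pledge gives 154 − 46 = 108. No deviation. ✓
  Opportunistic: pledge gives 154 − 101 = 53; no pledge gives 248 − 11 = 237. Would deviate. ✗
Neither assignment is incentive-compatible.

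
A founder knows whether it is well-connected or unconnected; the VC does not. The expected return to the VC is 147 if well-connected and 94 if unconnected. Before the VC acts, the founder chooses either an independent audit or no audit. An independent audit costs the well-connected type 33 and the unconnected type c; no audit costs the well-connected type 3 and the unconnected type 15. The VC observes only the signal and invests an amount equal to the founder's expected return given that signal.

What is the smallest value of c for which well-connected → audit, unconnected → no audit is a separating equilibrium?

Under separation: audit → well-connected (pays 147); no audit → unconnected (pays 94).
Well-connected: 147 − 33 = 114 ≥ 94 − 3 = 91. Holds regardless of c. ✓
Unconnected: 94 − 15 ≥ 147 − c, so c ≥ 147 − 79 = 68.

68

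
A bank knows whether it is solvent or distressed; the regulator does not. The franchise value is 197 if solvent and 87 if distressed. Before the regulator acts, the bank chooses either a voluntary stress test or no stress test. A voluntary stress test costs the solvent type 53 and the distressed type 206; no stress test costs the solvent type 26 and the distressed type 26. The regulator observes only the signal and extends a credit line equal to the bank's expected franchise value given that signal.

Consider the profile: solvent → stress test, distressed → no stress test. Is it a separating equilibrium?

If types separate, stress test earns payment 197 and no stress test earns 87.
Solvent: stress test gives 197 − 53 = 144; no stress test gives 87 − 26 = 61. No deviation. ✓
Distressed: no stress test gives 87 − 26 = 61; stress test gives 197 − 206 = -9. No deviation. ✓
Both incentive constraints hold.

Yes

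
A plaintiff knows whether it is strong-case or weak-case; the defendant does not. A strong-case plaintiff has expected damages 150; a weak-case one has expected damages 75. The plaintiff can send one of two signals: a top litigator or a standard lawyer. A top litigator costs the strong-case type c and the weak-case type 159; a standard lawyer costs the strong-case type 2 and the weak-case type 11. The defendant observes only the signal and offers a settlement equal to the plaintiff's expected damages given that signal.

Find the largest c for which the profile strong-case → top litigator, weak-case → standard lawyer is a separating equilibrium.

Under separation: top litigator → strong-case (pays 150); standard lawyer → weak-case (pays 75).
Weak-case: 75 − 11 = 64 ≥ 150 − 159 = -9. Holds regardless of c. ✓
Strong-case: 150 − c ≥ 75 − 2, so c ≤ 150 − 73 = 77.

77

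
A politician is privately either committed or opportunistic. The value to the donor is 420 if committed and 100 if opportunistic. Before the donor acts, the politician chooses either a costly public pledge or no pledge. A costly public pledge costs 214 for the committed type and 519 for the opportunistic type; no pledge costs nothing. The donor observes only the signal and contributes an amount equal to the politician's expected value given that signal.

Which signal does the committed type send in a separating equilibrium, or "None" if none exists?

Try committed → pledge, opportunistic → no pledge:
  If types separate, pledge earns payment 420 and no pledge earns 100.
  Committed: pledge gives 420 − 214 = 206; no pledge gives 100 − 0 = 100. No deviation. ✓
  Opportunistic: no pledge gives 100 − 0 = 100; pledge gives 420 − 519 = -99. No deviation. ✓
Both hold — the committed type sends pledge.

pledge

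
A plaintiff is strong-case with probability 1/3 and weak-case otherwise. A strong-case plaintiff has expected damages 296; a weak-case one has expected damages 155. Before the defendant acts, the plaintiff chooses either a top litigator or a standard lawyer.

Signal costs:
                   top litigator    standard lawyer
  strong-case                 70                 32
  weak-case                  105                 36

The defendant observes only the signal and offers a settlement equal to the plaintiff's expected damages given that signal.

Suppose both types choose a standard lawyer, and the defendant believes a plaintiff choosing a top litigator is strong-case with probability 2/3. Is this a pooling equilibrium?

At the pooled signal (standard lawyer) the defendant holds the prior 1/3 and pays 1/3·296 + 2/3·155 = 202. Off-path (top litigator) belief 2/3 gives 2/3·296 + 1/3·155 = 249.
Strong-case: standard lawyer gives 202 − 32 = 170; top litigator gives 249 − 70 = 179. Deviates. ✗
Weak-case: standard lawyer gives 202 − 36 = 166; top litigator gives 249 − 105 = 144. Stays. ✓

No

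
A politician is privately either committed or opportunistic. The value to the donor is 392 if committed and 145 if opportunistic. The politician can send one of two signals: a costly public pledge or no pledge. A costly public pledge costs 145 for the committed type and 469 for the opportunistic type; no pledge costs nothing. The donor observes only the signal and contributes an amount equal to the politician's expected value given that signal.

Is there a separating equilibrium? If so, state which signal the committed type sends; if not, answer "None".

pledge

Try committed → pledge, opportunistic → no pledge:
  If types separate, pledge earns payment 392 and no pledge earns 145.
  Committed: pledge gives 392 − 145 = 247; no pledge gives 145 − 0 = 145. No deviation. ✓
  Opportunistic: no pledge gives 145 − 0 = 145; pledge gives 392 − 469 = -77. No deviation. ✓
Both hold — the committed type sends pledge.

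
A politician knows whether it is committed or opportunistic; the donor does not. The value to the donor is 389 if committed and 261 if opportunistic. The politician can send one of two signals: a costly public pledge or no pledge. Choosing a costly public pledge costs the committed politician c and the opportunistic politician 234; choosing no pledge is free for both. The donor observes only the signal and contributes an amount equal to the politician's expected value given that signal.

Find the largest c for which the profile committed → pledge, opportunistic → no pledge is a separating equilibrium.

128

Under separation: pledge → committed (pays 389); no pledge → opportunistic (pays 261).
Opportunistic: 261 − 0 = 261 ≥ 389 − 234 = 155. Holds regardless of c. ✓
Committed: 389 − c ≥ 261 − 0, so c ≤ 389 − 261 = 128.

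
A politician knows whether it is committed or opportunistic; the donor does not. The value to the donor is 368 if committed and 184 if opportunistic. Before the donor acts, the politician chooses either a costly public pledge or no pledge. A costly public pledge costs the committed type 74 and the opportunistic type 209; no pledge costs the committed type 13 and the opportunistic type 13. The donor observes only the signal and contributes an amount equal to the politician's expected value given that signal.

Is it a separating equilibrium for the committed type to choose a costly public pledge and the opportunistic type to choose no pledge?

If types separate, pledge earns payment 368 and no pledge earns 184.
Committed: pledge gives 368 − 74 = 294; no pledge gives 184 − 13 = 171. No deviation. ✓
Opportunistic: no pledge gives 184 − 13 = 171; pledge gives 368 − 209 = 159. No deviation. ✓
Neither type gains from mimicking the other.

Yes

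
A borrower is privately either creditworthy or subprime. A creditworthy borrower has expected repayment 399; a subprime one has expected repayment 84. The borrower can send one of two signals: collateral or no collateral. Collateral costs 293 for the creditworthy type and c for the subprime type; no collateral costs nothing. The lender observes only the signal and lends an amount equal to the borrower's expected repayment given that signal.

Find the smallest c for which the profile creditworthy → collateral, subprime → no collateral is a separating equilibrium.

Under separation: collateral → creditworthy (pays 399); no collateral → subprime (pays 84).
Creditworthy: 399 − 293 = 106 ≥ 84 − 0 = 84. Holds regardless of c. ✓
Subprime: 84 − 0 ≥ 399 − c, so c ≥ 399 − 84 = 315.

315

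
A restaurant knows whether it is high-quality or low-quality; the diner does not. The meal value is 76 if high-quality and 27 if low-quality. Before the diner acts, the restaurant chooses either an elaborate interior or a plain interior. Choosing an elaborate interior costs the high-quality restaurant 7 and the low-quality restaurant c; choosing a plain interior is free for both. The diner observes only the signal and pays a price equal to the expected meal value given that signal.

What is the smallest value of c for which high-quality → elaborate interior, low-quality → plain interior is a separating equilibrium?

Under separation: elaborate interior → high-quality (pays 76); plain interior → low-quality (pays 27).
High-quality: 76 − 7 = 69 ≥ 27 − 0 = 27. Holds regardless of c. ✓
Low-quality: 27 − 0 ≥ 76 − c, so c ≥ 76 − 27 = 49.

49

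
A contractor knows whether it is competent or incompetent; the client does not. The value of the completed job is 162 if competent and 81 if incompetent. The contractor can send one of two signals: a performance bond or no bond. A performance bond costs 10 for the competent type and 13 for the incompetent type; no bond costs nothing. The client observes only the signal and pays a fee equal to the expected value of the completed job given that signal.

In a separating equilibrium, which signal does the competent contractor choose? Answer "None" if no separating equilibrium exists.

None

Try competent → bond, incompetent → no bond:
  If types separate, bond earns payment 162 and no bond earns 81.
  Competent: bond gives 162 − 10 = 152; no bond gives 81 − 0 = 81. No deviation. ✓
  Incompetent: no bond gives 81 − 0 = 81; bond gives 162 − 13 = 149. Would deviate. ✗
Try competent → no bond, incompetent → bond:
  If types separate, no bond earns payment 162 and bond earns 81.
  Competent: no bond gives 162 − 0 = 162; bond gives 81 − 10 = 71. No deviation. ✓
  Incompetent: bond gives 81 − 13 = 68; no bond gives 162 − 0 = 162. Would deviate. ✗
Neither assignment is incentive-compatible.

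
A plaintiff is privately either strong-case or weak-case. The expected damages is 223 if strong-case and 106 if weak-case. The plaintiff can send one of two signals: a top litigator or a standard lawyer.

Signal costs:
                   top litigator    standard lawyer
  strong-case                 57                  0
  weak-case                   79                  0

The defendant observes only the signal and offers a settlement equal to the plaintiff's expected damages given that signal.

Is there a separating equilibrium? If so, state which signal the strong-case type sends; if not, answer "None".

None

Try strong-case → top litigator, weak-case → standard lawyer:
  Under separation the defendant infers type exactly: top litigator → strong-case (pays 223), standard lawyer → weak-case (pays 106).
  Strong-case: top litigator gives 223 − 57 = 166; standard lawyer gives 106 − 0 = 106. No deviation. ✓
  Weak-case: standard lawyer gives 106 − 0 = 106; top litigator gives 223 − 79 = 144. Would deviate. ✗
Try strong-case → standard lawyer, weak-case → top litigator:
  Under separation the defendant infers type exactly: standard lawyer → strong-case (pays 223), top litigator → weak-case (pays 106).
  Strong-case: standard lawyer gives 223 − 0 = 223; top litigator gives 106 − 57 = 49. No deviation. ✓
  Weak-case: top litigator gives 106 − 79 = 27; standard lawyer gives 223 − 0 = 223. Would deviate. ✗
Neither assignment is incentive-compatible.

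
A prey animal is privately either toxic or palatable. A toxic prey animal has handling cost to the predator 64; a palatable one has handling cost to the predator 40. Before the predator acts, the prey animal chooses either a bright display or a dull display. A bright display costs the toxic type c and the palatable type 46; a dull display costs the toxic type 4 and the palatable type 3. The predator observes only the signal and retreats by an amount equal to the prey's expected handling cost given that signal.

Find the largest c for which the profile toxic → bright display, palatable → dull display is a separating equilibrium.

Under separation: bright display → toxic (pays 64); dull display → palatable (pays 40).
Palatable: 40 − 3 = 37 ≥ 64 − 46 = 18. Holds regardless of c. ✓
Toxic: 64 − c ≥ 40 − 4, so c ≤ 64 − 36 = 28.

28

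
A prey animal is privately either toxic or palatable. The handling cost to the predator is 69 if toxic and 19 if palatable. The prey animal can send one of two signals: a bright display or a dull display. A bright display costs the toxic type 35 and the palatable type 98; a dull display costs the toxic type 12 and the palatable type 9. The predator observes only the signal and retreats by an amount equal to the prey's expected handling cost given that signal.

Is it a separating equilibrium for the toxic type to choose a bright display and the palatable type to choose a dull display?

Yes

Under separation the predator infers type exactly: bright display → toxic (pays 69), dull display → palatable (pays 19).
Toxic: bright display gives 69 − 35 = 34; dull display gives 19 − 12 = 7. No deviation. ✓
Palatable: dull display gives 19 − 9 = 10; bright display gives 69 − 98 = -29. No deviation. ✓
Both incentive constraints hold.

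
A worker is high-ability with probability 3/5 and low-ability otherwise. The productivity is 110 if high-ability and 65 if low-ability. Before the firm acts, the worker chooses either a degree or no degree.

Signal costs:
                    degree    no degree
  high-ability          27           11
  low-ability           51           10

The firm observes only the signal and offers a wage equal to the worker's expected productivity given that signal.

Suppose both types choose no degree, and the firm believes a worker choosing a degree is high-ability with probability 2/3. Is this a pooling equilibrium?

On the equilibrium path (no degree) the firm holds the prior 3/5 and pays 3/5·110 + 2/5·65 = 92. Off-path (degree) belief 2/3 gives 2/3·110 + 1/3·65 = 95.
High-ability: no degree gives 92 − 11 = 81; degree gives 95 − 27 = 68. Stays. ✓
Low-ability: no degree gives 92 − 10 = 82; degree gives 95 − 51 = 44. Stays. ✓
Beliefs are Bayes-consistent on-path and both types best-respond.

Yes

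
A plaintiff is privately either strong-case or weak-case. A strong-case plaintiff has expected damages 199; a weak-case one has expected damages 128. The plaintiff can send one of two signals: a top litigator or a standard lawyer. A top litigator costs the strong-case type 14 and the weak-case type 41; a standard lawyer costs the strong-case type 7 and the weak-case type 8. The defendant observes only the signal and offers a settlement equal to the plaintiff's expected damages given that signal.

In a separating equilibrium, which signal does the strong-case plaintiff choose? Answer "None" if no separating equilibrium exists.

None

Try strong-case → top litigator, weak-case → standard lawyer:
  Under separation the defendant infers type exactly: top litigator → strong-case (pays 199), standard lawyer → weak-case (pays 128).
  Strong-case: top litigator gives 199 − 14 = 185; standard lawyer gives 128 − 7 = 121. No deviation. ✓
  Weak-case: standard lawyer gives 128 − 8 = 120; top litigator gives 199 − 41 = 158. Would deviate. ✗
Try strong-case → standard lawyer, weak-case → top litigator:
  Under separation the defendant infers type exactly: standard lawyer → strong-case (pays 199), top litigator → weak-case (pays 128).
  Strong-case: standard lawyer gives 199 − 7 = 192; top litigator gives 128 − 14 = 114. No deviation. ✓
  Weak-case: top litigator gives 128 − 41 = 87; standard lawyer gives 199 − 8 = 191. Would deviate. ✗
Neither assignment is incentive-compatible.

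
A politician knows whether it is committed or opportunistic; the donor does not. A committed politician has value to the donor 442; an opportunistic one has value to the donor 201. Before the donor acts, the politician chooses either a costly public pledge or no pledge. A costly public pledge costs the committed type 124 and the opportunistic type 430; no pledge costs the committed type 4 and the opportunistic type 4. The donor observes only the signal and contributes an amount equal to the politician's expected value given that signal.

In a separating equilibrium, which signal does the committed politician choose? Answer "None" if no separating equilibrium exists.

Try committed → pledge, opportunistic → no pledge:
  If types separate, pledge earns payment 442 and no pledge earns 201.
  Committed: pledge gives 442 − 124 = 318; no pledge gives 201 − 4 = 197. No deviation. ✓
  Opportunistic: no pledge gives 201 − 4 = 197; pledge gives 442 − 430 = 12. No deviation. ✓
Both hold — the committed type sends pledge.

pledge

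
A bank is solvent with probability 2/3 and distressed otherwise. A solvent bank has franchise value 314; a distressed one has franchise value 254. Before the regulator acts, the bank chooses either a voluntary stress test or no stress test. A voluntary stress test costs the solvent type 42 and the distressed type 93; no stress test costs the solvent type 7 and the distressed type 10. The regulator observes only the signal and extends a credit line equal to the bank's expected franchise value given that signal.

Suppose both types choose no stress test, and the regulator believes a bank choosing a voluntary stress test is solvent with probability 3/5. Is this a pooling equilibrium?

At the pooled signal (no stress test) the regulator holds the prior 2/3 and pays 2/3·314 + 1/3·254 = 294. Off-path (stress test) belief 3/5 gives 3/5·314 + 2/5·254 = 290.
Solvent: no stress test gives 294 − 7 = 287; stress test gives 290 − 42 = 248. Stays. ✓
Distressed: no stress test gives 294 − 10 = 284; stress test gives 290 − 93 = 197. Stays. ✓

Yes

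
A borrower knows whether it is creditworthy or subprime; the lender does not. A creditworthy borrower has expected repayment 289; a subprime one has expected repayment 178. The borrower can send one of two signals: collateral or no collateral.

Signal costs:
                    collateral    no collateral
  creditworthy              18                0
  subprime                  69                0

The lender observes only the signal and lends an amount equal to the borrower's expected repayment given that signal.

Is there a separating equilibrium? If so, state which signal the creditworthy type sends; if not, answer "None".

Try creditworthy → collateral, subprime → no collateral:
  If types separate, collateral earns payment 289 and no collateral earns 178.
  Creditworthy: collateral gives 289 − 18 = 271; no collateral gives 178 − 0 = 178. No deviation. ✓
  Subprime: no collateral gives 178 − 0 = 178; collateral gives 289 − 69 = 220. Would deviate. ✗
Try creditworthy → no collateral, subprime → collateral:
  If types separate, no collateral earns payment 289 and collateral earns 178.
  Creditworthy: no collateral gives 289 − 0 = 289; collateral gives 178 − 18 = 160. No deviation. ✓
  Subprime: collateral gives 178 − 69 = 109; no collateral gives 289 − 0 = 289. Would deviate. ✗
Neither assignment is incentive-compatible.

None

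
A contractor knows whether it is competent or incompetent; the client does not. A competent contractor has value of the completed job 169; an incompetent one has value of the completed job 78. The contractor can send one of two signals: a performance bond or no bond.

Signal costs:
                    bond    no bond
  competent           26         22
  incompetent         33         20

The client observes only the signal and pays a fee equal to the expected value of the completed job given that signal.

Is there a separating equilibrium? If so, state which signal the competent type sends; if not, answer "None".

None

Try competent → bond, incompetent → no bond:
  If types separate, bond earns payment 169 and no bond earns 78.
  Competent: bond gives 169 − 26 = 143; no bond gives 78 − 22 = 56. No deviation. ✓
  Incompetent: no bond gives 78 − 20 = 58; bond gives 169 − 33 = 136. Would deviate. ✗
Try competent → no bond, incompetent → bond:
  If types separate, no bond earns payment 169 and bond earns 78.
  Competent: no bond gives 169 − 22 = 147; bond gives 78 − 26 = 52. No deviation. ✓
  Incompetent: bond gives 78 − 33 = 45; no bond gives 169 − 20 = 149. Would deviate. ✗
Neither assignment is incentive-compatible.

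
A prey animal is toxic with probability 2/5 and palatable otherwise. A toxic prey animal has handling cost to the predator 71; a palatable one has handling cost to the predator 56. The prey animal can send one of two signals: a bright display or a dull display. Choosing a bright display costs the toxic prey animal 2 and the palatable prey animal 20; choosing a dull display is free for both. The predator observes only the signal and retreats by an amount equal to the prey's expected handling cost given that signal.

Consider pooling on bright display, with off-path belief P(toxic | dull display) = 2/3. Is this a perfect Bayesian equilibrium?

No

At the pooled signal (bright display) the predator holds the prior 2/5 and pays 2/5·71 + 3/5·56 = 62. Off-path (dull display) belief 2/3 gives 2/3·71 + 1/3·56 = 66.
Toxic: bright display gives 62 − 2 = 60; dull display gives 66 − 0 = 66. Deviates. ✗
Palatable: bright display gives 62 − 20 = 42; dull display gives 66 − 0 = 66. Deviates. ✗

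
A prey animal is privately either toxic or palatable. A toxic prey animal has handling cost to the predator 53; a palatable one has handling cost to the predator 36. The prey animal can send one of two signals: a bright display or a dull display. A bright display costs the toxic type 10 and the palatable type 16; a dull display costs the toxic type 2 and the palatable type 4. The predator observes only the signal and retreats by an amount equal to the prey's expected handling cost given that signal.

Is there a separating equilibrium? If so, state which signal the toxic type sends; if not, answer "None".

Try toxic → bright display, palatable → dull display:
  If types separate, bright display earns payment 53 and dull display earns 36.
  Toxic: bright display gives 53 − 10 = 43; dull display gives 36 − 2 = 34. No deviation. ✓
  Palatable: dull display gives 36 − 4 = 32; bright display gives 53 − 16 = 37. Would deviate. ✗
Try toxic → dull display, palatable → bright display:
  If types separate, dull display earns payment 53 and bright display earns 36.
  Toxic: dull display gives 53 − 2 = 51; bright display gives 36 − 10 = 26. No deviation. ✓
  Palatable: bright display gives 36 − 16 = 20; dull display gives 53 − 4 = 49. Would deviate. ✗
Neither assignment is incentive-compatible.

None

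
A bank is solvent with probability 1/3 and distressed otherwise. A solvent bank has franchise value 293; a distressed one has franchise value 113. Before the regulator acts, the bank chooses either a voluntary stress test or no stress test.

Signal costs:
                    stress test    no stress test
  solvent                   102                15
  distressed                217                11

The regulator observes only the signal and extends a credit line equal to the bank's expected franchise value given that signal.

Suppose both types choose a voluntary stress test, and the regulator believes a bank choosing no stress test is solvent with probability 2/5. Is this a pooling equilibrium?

On the equilibrium path (stress test) the regulator holds the prior 1/3 and pays 1/3·293 + 2/3·113 = 173. Off-path (no stress test) belief 2/5 gives 2/5·293 + 3/5·113 = 185.
Solvent: stress test gives 173 − 102 = 71; no stress test gives 185 − 15 = 170. Deviates. ✗
Distressed: stress test gives 173 − 217 = -44; no stress test gives 185 − 11 = 174. Deviates. ✗

No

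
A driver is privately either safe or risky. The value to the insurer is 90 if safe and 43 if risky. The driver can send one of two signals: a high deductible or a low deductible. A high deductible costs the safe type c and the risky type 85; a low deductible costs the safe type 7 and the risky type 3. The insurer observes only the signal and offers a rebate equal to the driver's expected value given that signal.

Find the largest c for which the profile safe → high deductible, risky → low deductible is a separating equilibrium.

54

Under separation: high deductible → safe (pays 90); low deductible → risky (pays 43).
Risky: 43 − 3 = 40 ≥ 90 − 85 = 5. Holds regardless of c. ✓
Safe: 90 − c ≥ 43 − 7, so c ≤ 90 − 36 = 54.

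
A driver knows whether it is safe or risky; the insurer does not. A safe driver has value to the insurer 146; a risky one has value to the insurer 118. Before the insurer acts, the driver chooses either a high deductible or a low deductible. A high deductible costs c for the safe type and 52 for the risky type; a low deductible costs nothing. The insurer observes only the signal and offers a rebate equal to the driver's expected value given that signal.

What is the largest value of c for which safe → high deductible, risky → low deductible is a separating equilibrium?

28

Under separation: high deductible → safe (pays 146); low deductible → risky (pays 118).
Risky: 118 − 0 = 118 ≥ 146 − 52 = 94. Holds regardless of c. ✓
Safe: 146 − c ≥ 118 − 0, so c ≤ 146 − 118 = 28.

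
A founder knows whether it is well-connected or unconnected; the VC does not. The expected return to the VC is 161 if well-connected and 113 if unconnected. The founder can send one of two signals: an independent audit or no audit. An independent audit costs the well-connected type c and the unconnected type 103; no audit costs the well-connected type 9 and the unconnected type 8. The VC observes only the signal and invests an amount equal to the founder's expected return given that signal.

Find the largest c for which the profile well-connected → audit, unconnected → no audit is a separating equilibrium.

Under separation: audit → well-connected (pays 161); no audit → unconnected (pays 113).
Unconnected: 113 − 8 = 105 ≥ 161 − 103 = 58. Holds regardless of c. ✓
Well-connected: 161 − c ≥ 113 − 9, so c ≤ 161 − 104 = 57.

57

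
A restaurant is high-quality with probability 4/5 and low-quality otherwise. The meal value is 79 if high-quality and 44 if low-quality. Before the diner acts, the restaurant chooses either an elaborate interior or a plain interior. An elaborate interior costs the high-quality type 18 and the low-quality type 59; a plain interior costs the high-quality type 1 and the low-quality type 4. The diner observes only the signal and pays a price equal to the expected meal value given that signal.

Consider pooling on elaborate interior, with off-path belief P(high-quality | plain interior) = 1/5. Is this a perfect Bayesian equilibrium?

On the equilibrium path (elaborate interior) the diner holds the prior 4/5 and pays 4/5·79 + 1/5·44 = 72. Off-path (plain interior) belief 1/5 gives 1/5·79 + 4/5·44 = 51.
High-quality: elaborate interior gives 72 − 18 = 54; plain interior gives 51 − 1 = 50. Stays. ✓
Low-quality: elaborate interior gives 72 − 59 = 13; plain interior gives 51 − 4 = 47. Deviates. ✗

No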